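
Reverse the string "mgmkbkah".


Input: mgmkbkah
Reading characters right to left:
  Position 7: 'h'
  Position 6: 'a'
  Position 5: 'k'
  Position 4: 'b'
  Position 3: 'k'
  Position 2: 'm'
  Position 1: 'g'
  Position 0: 'm'
Reversed: hakbkmgm

hakbkmgm


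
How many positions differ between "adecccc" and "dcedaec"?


Comparing "adecccc" and "dcedaec" position by position:
  Position 0: 'a' vs 'd' => DIFFER
  Position 1: 'd' vs 'c' => DIFFER
  Position 2: 'e' vs 'e' => same
  Position 3: 'c' vs 'd' => DIFFER
  Position 4: 'c' vs 'a' => DIFFER
  Position 5: 'c' vs 'e' => DIFFER
  Position 6: 'c' vs 'c' => same
Positions that differ: 5

5


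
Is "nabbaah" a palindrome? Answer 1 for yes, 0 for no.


Input: nabbaah
Reversed: haabban
  Compare pos 0 ('n') with pos 6 ('h'): MISMATCH
  Compare pos 1 ('a') with pos 5 ('a'): match
  Compare pos 2 ('b') with pos 4 ('a'): MISMATCH
Result: not a palindrome

0


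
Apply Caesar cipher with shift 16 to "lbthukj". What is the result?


Caesar cipher: shift "lbthukj" by 16
  'l' (pos 11) + 16 = pos 1 = 'b'
  'b' (pos 1) + 16 = pos 17 = 'r'
  't' (pos 19) + 16 = pos 9 = 'j'
  'h' (pos 7) + 16 = pos 23 = 'x'
  'u' (pos 20) + 16 = pos 10 = 'k'
  'k' (pos 10) + 16 = pos 0 = 'a'
  'j' (pos 9) + 16 = pos 25 = 'z'
Result: brjxkaz

brjxkaz


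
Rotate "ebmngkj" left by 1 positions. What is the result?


Input: "ebmngkj", rotate left by 1
First 1 characters: "e"
Remaining characters: "bmngkj"
Concatenate remaining + first: "bmngkj" + "e" = "bmngkje"

bmngkje


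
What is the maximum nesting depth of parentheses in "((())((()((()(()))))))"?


Input: "((())((()((()(()))))))"
Tracking depth:
  Position 0 '(': depth becomes 1
  Position 1 '(': depth becomes 2
  Position 2 '(': depth becomes 3
  Position 3 ')': depth becomes 2
  Position 4 ')': depth becomes 1
  Position 5 '(': depth becomes 2
  Position 6 '(': depth becomes 3
  Position 7 '(': depth becomes 4
  Position 8 ')': depth becomes 3
  Position 9 '(': depth becomes 4
  Position 10 '(': depth becomes 5
  Position 11 '(': depth becomes 6
  Position 12 ')': depth becomes 5
  Position 13 '(': depth becomes 6
  Position 14 '(': depth becomes 7
  Position 15 ')': depth becomes 6
  Position 16 ')': depth becomes 5
  Position 17 ')': depth becomes 4
  Position 18 ')': depth becomes 3
  Position 19 ')': depth becomes 2
  Position 20 ')': depth becomes 1
  Position 21 ')': depth becomes 0
Maximum depth reached: 7

7


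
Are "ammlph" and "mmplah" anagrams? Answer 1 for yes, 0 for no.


Strings: "ammlph", "mmplah"
Sorted first:  ahlmmp
Sorted second: ahlmmp
Sorted forms match => anagrams

1


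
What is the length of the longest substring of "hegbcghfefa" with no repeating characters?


Input: "hegbcghfefa"
Sliding window (track last position of each char):
  Position 0 ('h'): window [0,0] length 1 -- new best
  Position 1 ('e'): window [0,1] length 2 -- new best
  Position 2 ('g'): window [0,2] length 3 -- new best
  Position 3 ('b'): window [0,3] length 4 -- new best
  Position 4 ('c'): window [0,4] length 5 -- new best
  Position 5 ('g'): repeat (last at 2), move window start to 3
  Position 5 ('g'): window [3,5] length 3
  Position 6 ('h'): window [3,6] length 4
  Position 7 ('f'): window [3,7] length 5
  Position 8 ('e'): window [3,8] length 6 -- new best
  Position 9 ('f'): repeat (last at 7), move window start to 8
  Position 9 ('f'): window [8,9] length 2
  Position 10 ('a'): window [8,10] length 3
Longest substring with no repeats: "bcghfe" with length 6

6


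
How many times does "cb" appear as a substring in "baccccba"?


Searching for "cb" in "baccccba"
Scanning each position:
  Position 0: "ba" => no
  Position 1: "ac" => no
  Position 2: "cc" => no
  Position 3: "cc" => no
  Position 4: "cc" => no
  Position 5: "cb" => MATCH
  Position 6: "ba" => no
Total occurrences: 1

1


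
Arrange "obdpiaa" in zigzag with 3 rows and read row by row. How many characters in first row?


Zigzag "obdpiaa" into 3 rows:
Placing characters:
  'o' => row 0
  'b' => row 1
  'd' => row 2
  'p' => row 1
  'i' => row 0
  'a' => row 1
  'a' => row 2
Rows:
  Row 0: "oi"
  Row 1: "bpa"
  Row 2: "da"
First row length: 2

2


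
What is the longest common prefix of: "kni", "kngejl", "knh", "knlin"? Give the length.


Words: kni, kngejl, knh, knlin
  Position 0: all 'k' => match
  Position 1: all 'n' => match
  Position 2: ('i', 'g', 'h', 'l') => mismatch, stop
LCP = "kn" (length 2)

2


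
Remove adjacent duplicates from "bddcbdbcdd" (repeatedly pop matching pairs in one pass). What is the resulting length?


Input: bddcbdbcdd
Stack-based adjacent duplicate removal:
  Read 'b': push. Stack: b
  Read 'd': push. Stack: bd
  Read 'd': matches stack top 'd' => pop. Stack: b
  Read 'c': push. Stack: bc
  Read 'b': push. Stack: bcb
  Read 'd': push. Stack: bcbd
  Read 'b': push. Stack: bcbdb
  Read 'c': push. Stack: bcbdbc
  Read 'd': push. Stack: bcbdbcd
  Read 'd': matches stack top 'd' => pop. Stack: bcbdbc
Final stack: "bcbdbc" (length 6)

6


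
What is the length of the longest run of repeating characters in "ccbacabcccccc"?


Input: "ccbacabcccccc"
Scanning for longest run:
  Position 1 ('c'): continues run of 'c', length=2
  Position 2 ('b'): new char, reset run to 1
  Position 3 ('a'): new char, reset run to 1
  Position 4 ('c'): new char, reset run to 1
  Position 5 ('a'): new char, reset run to 1
  Position 6 ('b'): new char, reset run to 1
  Position 7 ('c'): new char, reset run to 1
  Position 8 ('c'): continues run of 'c', length=2
  Position 9 ('c'): continues run of 'c', length=3
  Position 10 ('c'): continues run of 'c', length=4
  Position 11 ('c'): continues run of 'c', length=5
  Position 12 ('c'): continues run of 'c', length=6
Longest run: 'c' with length 6

6


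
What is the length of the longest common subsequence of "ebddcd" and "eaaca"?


LCS of "ebddcd" and "eaaca"
DP table:
           e    a    a    c    a
      0    0    0    0    0    0
  e   0    1    1    1    1    1
  b   0    1    1    1    1    1
  d   0    1    1    1    1    1
  d   0    1    1    1    1    1
  c   0    1    1    1    2    2
  d   0    1    1    1    2    2
LCS length = dp[6][5] = 2

2


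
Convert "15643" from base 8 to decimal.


Input: "15643" in base 8
Positional expansion:
  Digit '1' (value 1) x 8^4 = 4096
  Digit '5' (value 5) x 8^3 = 2560
  Digit '6' (value 6) x 8^2 = 384
  Digit '4' (value 4) x 8^1 = 32
  Digit '3' (value 3) x 8^0 = 3
Sum = 7075

7075


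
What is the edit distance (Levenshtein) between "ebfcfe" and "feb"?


Computing edit distance: "ebfcfe" -> "feb"
DP table:
           f    e    b
      0    1    2    3
  e   1    1    1    2
  b   2    2    2    1
  f   3    2    3    2
  c   4    3    3    3
  f   5    4    4    4
  e   6    5    4    5
Edit distance = dp[6][3] = 5

5


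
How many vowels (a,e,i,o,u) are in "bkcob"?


Input: bkcob
Checking each character:
  'b' at position 0: consonant
  'k' at position 1: consonant
  'c' at position 2: consonant
  'o' at position 3: vowel (running total: 1)
  'b' at position 4: consonant
Total vowels: 1

1


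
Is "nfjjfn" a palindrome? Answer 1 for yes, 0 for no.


Input: nfjjfn
Reversed: nfjjfn
  Compare pos 0 ('n') with pos 5 ('n'): match
  Compare pos 1 ('f') with pos 4 ('f'): match
  Compare pos 2 ('j') with pos 3 ('j'): match
Result: palindrome

1


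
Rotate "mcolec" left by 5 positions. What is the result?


Input: "mcolec", rotate left by 5
First 5 characters: "mcole"
Remaining characters: "c"
Concatenate remaining + first: "c" + "mcole" = "cmcole"

cmcole


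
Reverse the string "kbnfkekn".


Input: kbnfkekn
Reading characters right to left:
  Position 7: 'n'
  Position 6: 'k'
  Position 5: 'e'
  Position 4: 'k'
  Position 3: 'f'
  Position 2: 'n'
  Position 1: 'b'
  Position 0: 'k'
Reversed: nkekfnbk

nkekfnbk


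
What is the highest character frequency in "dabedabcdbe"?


Input: dabedabcdbe
Character counts:
  'a': 2
  'b': 3
  'c': 1
  'd': 3
  'e': 2
Maximum frequency: 3

3


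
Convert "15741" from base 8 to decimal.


Input: "15741" in base 8
Positional expansion:
  Digit '1' (value 1) x 8^4 = 4096
  Digit '5' (value 5) x 8^3 = 2560
  Digit '7' (value 7) x 8^2 = 448
  Digit '4' (value 4) x 8^1 = 32
  Digit '1' (value 1) x 8^0 = 1
Sum = 7137

7137


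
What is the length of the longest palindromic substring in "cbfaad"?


Input: "cbfaad"
Checking substrings for palindromes:
  [3:5] "aa" (len 2) => palindrome
Longest palindromic substring: "aa" with length 2

2


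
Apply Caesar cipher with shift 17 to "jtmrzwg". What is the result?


Caesar cipher: shift "jtmrzwg" by 17
  'j' (pos 9) + 17 = pos 0 = 'a'
  't' (pos 19) + 17 = pos 10 = 'k'
  'm' (pos 12) + 17 = pos 3 = 'd'
  'r' (pos 17) + 17 = pos 8 = 'i'
  'z' (pos 25) + 17 = pos 16 = 'q'
  'w' (pos 22) + 17 = pos 13 = 'n'
  'g' (pos 6) + 17 = pos 23 = 'x'
Result: akdiqnx

akdiqnx


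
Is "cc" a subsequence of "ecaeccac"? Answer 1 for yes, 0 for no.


Check if "cc" is a subsequence of "ecaeccac"
Greedy scan:
  Position 0 ('e'): no match needed
  Position 1 ('c'): matches sub[0] = 'c'
  Position 2 ('a'): no match needed
  Position 3 ('e'): no match needed
  Position 4 ('c'): matches sub[1] = 'c'
  Position 5 ('c'): no match needed
  Position 6 ('a'): no match needed
  Position 7 ('c'): no match needed
All 2 characters matched => is a subsequence

1


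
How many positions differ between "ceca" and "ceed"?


Comparing "ceca" and "ceed" position by position:
  Position 0: 'c' vs 'c' => same
  Position 1: 'e' vs 'e' => same
  Position 2: 'c' vs 'e' => DIFFER
  Position 3: 'a' vs 'd' => DIFFER
Positions that differ: 2

2


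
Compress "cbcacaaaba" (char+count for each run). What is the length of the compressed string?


Input: cbcacaaaba
Runs:
  'c' x 1 => "c1"
  'b' x 1 => "b1"
  'c' x 1 => "c1"
  'a' x 1 => "a1"
  'c' x 1 => "c1"
  'a' x 3 => "a3"
  'b' x 1 => "b1"
  'a' x 1 => "a1"
Compressed: "c1b1c1a1c1a3b1a1"
Compressed length: 16

16


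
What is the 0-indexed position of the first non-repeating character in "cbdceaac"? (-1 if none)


Input: cbdceaac
Character frequencies:
  'a': 2
  'b': 1
  'c': 3
  'd': 1
  'e': 1
Scanning left to right for freq == 1:
  Position 0 ('c'): freq=3, skip
  Position 1 ('b'): unique! => answer = 1

1


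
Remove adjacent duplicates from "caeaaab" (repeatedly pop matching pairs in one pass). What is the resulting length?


Input: caeaaab
Stack-based adjacent duplicate removal:
  Read 'c': push. Stack: c
  Read 'a': push. Stack: ca
  Read 'e': push. Stack: cae
  Read 'a': push. Stack: caea
  Read 'a': matches stack top 'a' => pop. Stack: cae
  Read 'a': push. Stack: caea
  Read 'b': push. Stack: caeab
Final stack: "caeab" (length 5)

5


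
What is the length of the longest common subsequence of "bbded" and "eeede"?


LCS of "bbded" and "eeede"
DP table:
           e    e    e    d    e
      0    0    0    0    0    0
  b   0    0    0    0    0    0
  b   0    0    0    0    0    0
  d   0    0    0    0    1    1
  e   0    1    1    1    1    2
  d   0    1    1    1    2    2
LCS length = dp[5][5] = 2

2


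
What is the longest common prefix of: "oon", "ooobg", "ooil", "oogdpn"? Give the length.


Words: oon, ooobg, ooil, oogdpn
  Position 0: all 'o' => match
  Position 1: all 'o' => match
  Position 2: ('n', 'o', 'i', 'g') => mismatch, stop
LCP = "oo" (length 2)

2


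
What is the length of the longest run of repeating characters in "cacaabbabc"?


Input: "cacaabbabc"
Scanning for longest run:
  Position 1 ('a'): new char, reset run to 1
  Position 2 ('c'): new char, reset run to 1
  Position 3 ('a'): new char, reset run to 1
  Position 4 ('a'): continues run of 'a', length=2
  Position 5 ('b'): new char, reset run to 1
  Position 6 ('b'): continues run of 'b', length=2
  Position 7 ('a'): new char, reset run to 1
  Position 8 ('b'): new char, reset run to 1
  Position 9 ('c'): new char, reset run to 1
Longest run: 'a' with length 2

2


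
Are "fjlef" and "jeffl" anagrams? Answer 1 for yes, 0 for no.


Strings: "fjlef", "jeffl"
Sorted first:  effjl
Sorted second: effjl
Sorted forms match => anagrams

1


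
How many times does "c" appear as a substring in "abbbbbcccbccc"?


Searching for "c" in "abbbbbcccbccc"
Scanning each position:
  Position 0: "a" => no
  Position 1: "b" => no
  Position 2: "b" => no
  Position 3: "b" => no
  Position 4: "b" => no
  Position 5: "b" => no
  Position 6: "c" => MATCH
  Position 7: "c" => MATCH
  Position 8: "c" => MATCH
  Position 9: "b" => no
  Position 10: "c" => MATCH
  Position 11: "c" => MATCH
  Position 12: "c" => MATCH
Total occurrences: 6

6


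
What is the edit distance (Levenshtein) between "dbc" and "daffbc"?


Computing edit distance: "dbc" -> "daffbc"
DP table:
           d    a    f    f    b    c
      0    1    2    3    4    5    6
  d   1    0    1    2    3    4    5
  b   2    1    1    2    3    3    4
  c   3    2    2    2    3    4    3
Edit distance = dp[3][6] = 3

3


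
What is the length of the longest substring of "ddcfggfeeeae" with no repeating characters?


Input: "ddcfggfeeeae"
Sliding window (track last position of each char):
  Position 0 ('d'): window [0,0] length 1 -- new best
  Position 1 ('d'): repeat (last at 0), move window start to 1
  Position 1 ('d'): window [1,1] length 1
  Position 2 ('c'): window [1,2] length 2 -- new best
  Position 3 ('f'): window [1,3] length 3 -- new best
  Position 4 ('g'): window [1,4] length 4 -- new best
  Position 5 ('g'): repeat (last at 4), move window start to 5
  Position 5 ('g'): window [5,5] length 1
  Position 6 ('f'): window [5,6] length 2
  Position 7 ('e'): window [5,7] length 3
  Position 8 ('e'): repeat (last at 7), move window start to 8
  Position 8 ('e'): window [8,8] length 1
  Position 9 ('e'): repeat (last at 8), move window start to 9
  Position 9 ('e'): window [9,9] length 1
  Position 10 ('a'): window [9,10] length 2
  Position 11 ('e'): repeat (last at 9), move window start to 10
  Position 11 ('e'): window [10,11] length 2
Longest substring with no repeats: "dcfg" with length 4

4


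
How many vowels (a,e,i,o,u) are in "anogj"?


Input: anogj
Checking each character:
  'a' at position 0: vowel (running total: 1)
  'n' at position 1: consonant
  'o' at position 2: vowel (running total: 2)
  'g' at position 3: consonant
  'j' at position 4: consonant
Total vowels: 2

2


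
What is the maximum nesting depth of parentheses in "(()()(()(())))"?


Input: "(()()(()(())))"
Tracking depth:
  Position 0 '(': depth becomes 1
  Position 1 '(': depth becomes 2
  Position 2 ')': depth becomes 1
  Position 3 '(': depth becomes 2
  Position 4 ')': depth becomes 1
  Position 5 '(': depth becomes 2
  Position 6 '(': depth becomes 3
  Position 7 ')': depth becomes 2
  Position 8 '(': depth becomes 3
  Position 9 '(': depth becomes 4
  Position 10 ')': depth becomes 3
  Position 11 ')': depth becomes 2
  Position 12 ')': depth becomes 1
  Position 13 ')': depth becomes 0
Maximum depth reached: 4

4


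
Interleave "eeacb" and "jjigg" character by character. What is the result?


Interleaving "eeacb" and "jjigg":
  Position 0: 'e' from first, 'j' from second => "ej"
  Position 1: 'e' from first, 'j' from second => "ej"
  Position 2: 'a' from first, 'i' from second => "ai"
  Position 3: 'c' from first, 'g' from second => "cg"
  Position 4: 'b' from first, 'g' from second => "bg"
Result: ejejaicgbg

ejejaicgbg


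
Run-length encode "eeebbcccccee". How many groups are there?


Input: eeebbcccccee
Scanning for consecutive runs:
  Group 1: 'e' x 3 (positions 0-2)
  Group 2: 'b' x 2 (positions 3-4)
  Group 3: 'c' x 5 (positions 5-9)
  Group 4: 'e' x 2 (positions 10-11)
Total groups: 4

4


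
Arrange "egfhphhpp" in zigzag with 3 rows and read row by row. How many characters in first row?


Zigzag "egfhphhpp" into 3 rows:
Placing characters:
  'e' => row 0
  'g' => row 1
  'f' => row 2
  'h' => row 1
  'p' => row 0
  'h' => row 1
  'h' => row 2
  'p' => row 1
  'p' => row 0
Rows:
  Row 0: "epp"
  Row 1: "ghhp"
  Row 2: "fh"
First row length: 3

3


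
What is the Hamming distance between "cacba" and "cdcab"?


Comparing "cacba" and "cdcab" position by position:
  Position 0: 'c' vs 'c' => same
  Position 1: 'a' vs 'd' => differ
  Position 2: 'c' vs 'c' => same
  Position 3: 'b' vs 'a' => differ
  Position 4: 'a' vs 'b' => differ
Total differences (Hamming distance): 3

3


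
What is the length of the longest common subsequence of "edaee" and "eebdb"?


LCS of "edaee" and "eebdb"
DP table:
           e    e    b    d    b
      0    0    0    0    0    0
  e   0    1    1    1    1    1
  d   0    1    1    1    2    2
  a   0    1    1    1    2    2
  e   0    1    2    2    2    2
  e   0    1    2    2    2    2
LCS length = dp[5][5] = 2

2


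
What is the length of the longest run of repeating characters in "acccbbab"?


Input: "acccbbab"
Scanning for longest run:
  Position 1 ('c'): new char, reset run to 1
  Position 2 ('c'): continues run of 'c', length=2
  Position 3 ('c'): continues run of 'c', length=3
  Position 4 ('b'): new char, reset run to 1
  Position 5 ('b'): continues run of 'b', length=2
  Position 6 ('a'): new char, reset run to 1
  Position 7 ('b'): new char, reset run to 1
Longest run: 'c' with length 3

3


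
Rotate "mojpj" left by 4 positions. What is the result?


Input: "mojpj", rotate left by 4
First 4 characters: "mojp"
Remaining characters: "j"
Concatenate remaining + first: "j" + "mojp" = "jmojp"

jmojp


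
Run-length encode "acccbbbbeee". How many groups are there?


Input: acccbbbbeee
Scanning for consecutive runs:
  Group 1: 'a' x 1 (positions 0-0)
  Group 2: 'c' x 3 (positions 1-3)
  Group 3: 'b' x 4 (positions 4-7)
  Group 4: 'e' x 3 (positions 8-10)
Total groups: 4

4


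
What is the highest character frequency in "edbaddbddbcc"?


Input: edbaddbddbcc
Character counts:
  'a': 1
  'b': 3
  'c': 2
  'd': 5
  'e': 1
Maximum frequency: 5

5


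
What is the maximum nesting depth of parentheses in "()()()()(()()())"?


Input: "()()()()(()()())"
Tracking depth:
  Position 0 '(': depth becomes 1
  Position 1 ')': depth becomes 0
  Position 2 '(': depth becomes 1
  Position 3 ')': depth becomes 0
  Position 4 '(': depth becomes 1
  Position 5 ')': depth becomes 0
  Position 6 '(': depth becomes 1
  Position 7 ')': depth becomes 0
  Position 8 '(': depth becomes 1
  Position 9 '(': depth becomes 2
  Position 10 ')': depth becomes 1
  Position 11 '(': depth becomes 2
  Position 12 ')': depth becomes 1
  Position 13 '(': depth becomes 2
  Position 14 ')': depth becomes 1
  Position 15 ')': depth becomes 0
Maximum depth reached: 2

2


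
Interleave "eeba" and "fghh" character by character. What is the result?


Interleaving "eeba" and "fghh":
  Position 0: 'e' from first, 'f' from second => "ef"
  Position 1: 'e' from first, 'g' from second => "eg"
  Position 2: 'b' from first, 'h' from second => "bh"
  Position 3: 'a' from first, 'h' from second => "ah"
Result: efegbhah

efegbhah


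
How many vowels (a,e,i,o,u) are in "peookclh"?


Input: peookclh
Checking each character:
  'p' at position 0: consonant
  'e' at position 1: vowel (running total: 1)
  'o' at position 2: vowel (running total: 2)
  'o' at position 3: vowel (running total: 3)
  'k' at position 4: consonant
  'c' at position 5: consonant
  'l' at position 6: consonant
  'h' at position 7: consonant
Total vowels: 3

3


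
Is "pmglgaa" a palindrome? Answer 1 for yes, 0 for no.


Input: pmglgaa
Reversed: aaglgmp
  Compare pos 0 ('p') with pos 6 ('a'): MISMATCH
  Compare pos 1 ('m') with pos 5 ('a'): MISMATCH
  Compare pos 2 ('g') with pos 4 ('g'): match
Result: not a palindrome

0


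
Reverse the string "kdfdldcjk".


Input: kdfdldcjk
Reading characters right to left:
  Position 8: 'k'
  Position 7: 'j'
  Position 6: 'c'
  Position 5: 'd'
  Position 4: 'l'
  Position 3: 'd'
  Position 2: 'f'
  Position 1: 'd'
  Position 0: 'k'
Reversed: kjcdldfdk

kjcdldfdk


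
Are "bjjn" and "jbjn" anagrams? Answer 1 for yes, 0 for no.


Strings: "bjjn", "jbjn"
Sorted first:  bjjn
Sorted second: bjjn
Sorted forms match => anagrams

1


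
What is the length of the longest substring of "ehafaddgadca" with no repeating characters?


Input: "ehafaddgadca"
Sliding window (track last position of each char):
  Position 0 ('e'): window [0,0] length 1 -- new best
  Position 1 ('h'): window [0,1] length 2 -- new best
  Position 2 ('a'): window [0,2] length 3 -- new best
  Position 3 ('f'): window [0,3] length 4 -- new best
  Position 4 ('a'): repeat (last at 2), move window start to 3
  Position 4 ('a'): window [3,4] length 2
  Position 5 ('d'): window [3,5] length 3
  Position 6 ('d'): repeat (last at 5), move window start to 6
  Position 6 ('d'): window [6,6] length 1
  Position 7 ('g'): window [6,7] length 2
  Position 8 ('a'): window [6,8] length 3
  Position 9 ('d'): repeat (last at 6), move window start to 7
  Position 9 ('d'): window [7,9] length 3
  Position 10 ('c'): window [7,10] length 4
  Position 11 ('a'): repeat (last at 8), move window start to 9
  Position 11 ('a'): window [9,11] length 3
Longest substring with no repeats: "ehaf" with length 4

4


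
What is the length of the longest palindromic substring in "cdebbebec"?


Input: "cdebbebec"
Checking substrings for palindromes:
  [2:6] "ebbe" (len 4) => palindrome
  [4:7] "beb" (len 3) => palindrome
  [5:8] "ebe" (len 3) => palindrome
  [3:5] "bb" (len 2) => palindrome
Longest palindromic substring: "ebbe" with length 4

4


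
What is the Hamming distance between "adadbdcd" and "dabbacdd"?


Comparing "adadbdcd" and "dabbacdd" position by position:
  Position 0: 'a' vs 'd' => differ
  Position 1: 'd' vs 'a' => differ
  Position 2: 'a' vs 'b' => differ
  Position 3: 'd' vs 'b' => differ
  Position 4: 'b' vs 'a' => differ
  Position 5: 'd' vs 'c' => differ
  Position 6: 'c' vs 'd' => differ
  Position 7: 'd' vs 'd' => same
Total differences (Hamming distance): 7

7


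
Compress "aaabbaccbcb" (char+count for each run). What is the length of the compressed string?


Input: aaabbaccbcb
Runs:
  'a' x 3 => "a3"
  'b' x 2 => "b2"
  'a' x 1 => "a1"
  'c' x 2 => "c2"
  'b' x 1 => "b1"
  'c' x 1 => "c1"
  'b' x 1 => "b1"
Compressed: "a3b2a1c2b1c1b1"
Compressed length: 14

14


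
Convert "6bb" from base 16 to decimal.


Input: "6bb" in base 16
Positional expansion:
  Digit '6' (value 6) x 16^2 = 1536
  Digit 'b' (value 11) x 16^1 = 176
  Digit 'b' (value 11) x 16^0 = 11
Sum = 1723

1723


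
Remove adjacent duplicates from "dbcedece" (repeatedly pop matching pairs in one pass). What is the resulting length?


Input: dbcedece
Stack-based adjacent duplicate removal:
  Read 'd': push. Stack: d
  Read 'b': push. Stack: db
  Read 'c': push. Stack: dbc
  Read 'e': push. Stack: dbce
  Read 'd': push. Stack: dbced
  Read 'e': push. Stack: dbcede
  Read 'c': push. Stack: dbcedec
  Read 'e': push. Stack: dbcedece
Final stack: "dbcedece" (length 8)

8


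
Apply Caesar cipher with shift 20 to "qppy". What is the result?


Caesar cipher: shift "qppy" by 20
  'q' (pos 16) + 20 = pos 10 = 'k'
  'p' (pos 15) + 20 = pos 9 = 'j'
  'p' (pos 15) + 20 = pos 9 = 'j'
  'y' (pos 24) + 20 = pos 18 = 's'
Result: kjjs

kjjs


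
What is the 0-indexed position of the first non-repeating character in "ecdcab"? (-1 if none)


Input: ecdcab
Character frequencies:
  'a': 1
  'b': 1
  'c': 2
  'd': 1
  'e': 1
Scanning left to right for freq == 1:
  Position 0 ('e'): unique! => answer = 0

0


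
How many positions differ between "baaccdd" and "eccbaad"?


Comparing "baaccdd" and "eccbaad" position by position:
  Position 0: 'b' vs 'e' => DIFFER
  Position 1: 'a' vs 'c' => DIFFER
  Position 2: 'a' vs 'c' => DIFFER
  Position 3: 'c' vs 'b' => DIFFER
  Position 4: 'c' vs 'a' => DIFFER
  Position 5: 'd' vs 'a' => DIFFER
  Position 6: 'd' vs 'd' => same
Positions that differ: 6

6


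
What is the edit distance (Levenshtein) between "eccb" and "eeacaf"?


Computing edit distance: "eccb" -> "eeacaf"
DP table:
           e    e    a    c    a    f
      0    1    2    3    4    5    6
  e   1    0    1    2    3    4    5
  c   2    1    1    2    2    3    4
  c   3    2    2    2    2    3    4
  b   4    3    3    3    3    3    4
Edit distance = dp[4][6] = 4

4


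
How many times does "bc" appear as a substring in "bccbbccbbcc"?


Searching for "bc" in "bccbbccbbcc"
Scanning each position:
  Position 0: "bc" => MATCH
  Position 1: "cc" => no
  Position 2: "cb" => no
  Position 3: "bb" => no
  Position 4: "bc" => MATCH
  Position 5: "cc" => no
  Position 6: "cb" => no
  Position 7: "bb" => no
  Position 8: "bc" => MATCH
  Position 9: "cc" => no
Total occurrences: 3

3


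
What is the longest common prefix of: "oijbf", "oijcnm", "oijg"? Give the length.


Words: oijbf, oijcnm, oijg
  Position 0: all 'o' => match
  Position 1: all 'i' => match
  Position 2: all 'j' => match
  Position 3: ('b', 'c', 'g') => mismatch, stop
LCP = "oij" (length 3)

3


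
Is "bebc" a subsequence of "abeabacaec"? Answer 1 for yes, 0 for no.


Check if "bebc" is a subsequence of "abeabacaec"
Greedy scan:
  Position 0 ('a'): no match needed
  Position 1 ('b'): matches sub[0] = 'b'
  Position 2 ('e'): matches sub[1] = 'e'
  Position 3 ('a'): no match needed
  Position 4 ('b'): matches sub[2] = 'b'
  Position 5 ('a'): no match needed
  Position 6 ('c'): matches sub[3] = 'c'
  Position 7 ('a'): no match needed
  Position 8 ('e'): no match needed
  Position 9 ('c'): no match needed
All 4 characters matched => is a subsequence

1


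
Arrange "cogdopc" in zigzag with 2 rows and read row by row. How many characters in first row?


Zigzag "cogdopc" into 2 rows:
Placing characters:
  'c' => row 0
  'o' => row 1
  'g' => row 0
  'd' => row 1
  'o' => row 0
  'p' => row 1
  'c' => row 0
Rows:
  Row 0: "cgoc"
  Row 1: "odp"
First row length: 4

4


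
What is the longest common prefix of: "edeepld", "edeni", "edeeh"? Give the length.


Words: edeepld, edeni, edeeh
  Position 0: all 'e' => match
  Position 1: all 'd' => match
  Position 2: all 'e' => match
  Position 3: ('e', 'n', 'e') => mismatch, stop
LCP = "ede" (length 3)

3


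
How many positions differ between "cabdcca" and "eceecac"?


Comparing "cabdcca" and "eceecac" position by position:
  Position 0: 'c' vs 'e' => DIFFER
  Position 1: 'a' vs 'c' => DIFFER
  Position 2: 'b' vs 'e' => DIFFER
  Position 3: 'd' vs 'e' => DIFFER
  Position 4: 'c' vs 'c' => same
  Position 5: 'c' vs 'a' => DIFFER
  Position 6: 'a' vs 'c' => DIFFER
Positions that differ: 6

6


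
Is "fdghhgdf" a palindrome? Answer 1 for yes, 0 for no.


Input: fdghhgdf
Reversed: fdghhgdf
  Compare pos 0 ('f') with pos 7 ('f'): match
  Compare pos 1 ('d') with pos 6 ('d'): match
  Compare pos 2 ('g') with pos 5 ('g'): match
  Compare pos 3 ('h') with pos 4 ('h'): match
Result: palindrome

1


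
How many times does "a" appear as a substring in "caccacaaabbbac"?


Searching for "a" in "caccacaaabbbac"
Scanning each position:
  Position 0: "c" => no
  Position 1: "a" => MATCH
  Position 2: "c" => no
  Position 3: "c" => no
  Position 4: "a" => MATCH
  Position 5: "c" => no
  Position 6: "a" => MATCH
  Position 7: "a" => MATCH
  Position 8: "a" => MATCH
  Position 9: "b" => no
  Position 10: "b" => no
  Position 11: "b" => no
  Position 12: "a" => MATCH
  Position 13: "c" => no
Total occurrences: 6

6


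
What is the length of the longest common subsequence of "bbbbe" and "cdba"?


LCS of "bbbbe" and "cdba"
DP table:
           c    d    b    a
      0    0    0    0    0
  b   0    0    0    1    1
  b   0    0    0    1    1
  b   0    0    0    1    1
  b   0    0    0    1    1
  e   0    0    0    1    1
LCS length = dp[5][4] = 1

1


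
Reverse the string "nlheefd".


Input: nlheefd
Reading characters right to left:
  Position 6: 'd'
  Position 5: 'f'
  Position 4: 'e'
  Position 3: 'e'
  Position 2: 'h'
  Position 1: 'l'
  Position 0: 'n'
Reversed: dfeehln

dfeehln


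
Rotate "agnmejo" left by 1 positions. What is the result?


Input: "agnmejo", rotate left by 1
First 1 characters: "a"
Remaining characters: "gnmejo"
Concatenate remaining + first: "gnmejo" + "a" = "gnmejoa"

gnmejoa


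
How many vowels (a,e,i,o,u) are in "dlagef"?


Input: dlagef
Checking each character:
  'd' at position 0: consonant
  'l' at position 1: consonant
  'a' at position 2: vowel (running total: 1)
  'g' at position 3: consonant
  'e' at position 4: vowel (running total: 2)
  'f' at position 5: consonant
Total vowels: 2

2


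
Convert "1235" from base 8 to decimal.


Input: "1235" in base 8
Positional expansion:
  Digit '1' (value 1) x 8^3 = 512
  Digit '2' (value 2) x 8^2 = 128
  Digit '3' (value 3) x 8^1 = 24
  Digit '5' (value 5) x 8^0 = 5
Sum = 669

669


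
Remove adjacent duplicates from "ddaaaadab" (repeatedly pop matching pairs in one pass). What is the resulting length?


Input: ddaaaadab
Stack-based adjacent duplicate removal:
  Read 'd': push. Stack: d
  Read 'd': matches stack top 'd' => pop. Stack: (empty)
  Read 'a': push. Stack: a
  Read 'a': matches stack top 'a' => pop. Stack: (empty)
  Read 'a': push. Stack: a
  Read 'a': matches stack top 'a' => pop. Stack: (empty)
  Read 'd': push. Stack: d
  Read 'a': push. Stack: da
  Read 'b': push. Stack: dab
Final stack: "dab" (length 3)

3


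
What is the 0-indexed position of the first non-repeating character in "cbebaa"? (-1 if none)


Input: cbebaa
Character frequencies:
  'a': 2
  'b': 2
  'c': 1
  'e': 1
Scanning left to right for freq == 1:
  Position 0 ('c'): unique! => answer = 0

0


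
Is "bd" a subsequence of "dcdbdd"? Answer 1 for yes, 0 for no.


Check if "bd" is a subsequence of "dcdbdd"
Greedy scan:
  Position 0 ('d'): no match needed
  Position 1 ('c'): no match needed
  Position 2 ('d'): no match needed
  Position 3 ('b'): matches sub[0] = 'b'
  Position 4 ('d'): matches sub[1] = 'd'
  Position 5 ('d'): no match needed
All 2 characters matched => is a subsequence

1


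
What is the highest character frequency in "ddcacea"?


Input: ddcacea
Character counts:
  'a': 2
  'c': 2
  'd': 2
  'e': 1
Maximum frequency: 2

2


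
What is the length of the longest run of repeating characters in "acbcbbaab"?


Input: "acbcbbaab"
Scanning for longest run:
  Position 1 ('c'): new char, reset run to 1
  Position 2 ('b'): new char, reset run to 1
  Position 3 ('c'): new char, reset run to 1
  Position 4 ('b'): new char, reset run to 1
  Position 5 ('b'): continues run of 'b', length=2
  Position 6 ('a'): new char, reset run to 1
  Position 7 ('a'): continues run of 'a', length=2
  Position 8 ('b'): new char, reset run to 1
Longest run: 'b' with length 2

2


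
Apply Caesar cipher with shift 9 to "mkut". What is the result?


Caesar cipher: shift "mkut" by 9
  'm' (pos 12) + 9 = pos 21 = 'v'
  'k' (pos 10) + 9 = pos 19 = 't'
  'u' (pos 20) + 9 = pos 3 = 'd'
  't' (pos 19) + 9 = pos 2 = 'c'
Result: vtdc

vtdc


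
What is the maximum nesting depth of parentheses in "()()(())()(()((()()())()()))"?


Input: "()()(())()(()((()()())()()))"
Tracking depth:
  Position 0 '(': depth becomes 1
  Position 1 ')': depth becomes 0
  Position 2 '(': depth becomes 1
  Position 3 ')': depth becomes 0
  Position 4 '(': depth becomes 1
  Position 5 '(': depth becomes 2
  Position 6 ')': depth becomes 1
  Position 7 ')': depth becomes 0
  Position 8 '(': depth becomes 1
  Position 9 ')': depth becomes 0
  Position 10 '(': depth becomes 1
  Position 11 '(': depth becomes 2
  Position 12 ')': depth becomes 1
  Position 13 '(': depth becomes 2
  Position 14 '(': depth becomes 3
  Position 15 '(': depth becomes 4
  Position 16 ')': depth becomes 3
  Position 17 '(': depth becomes 4
  Position 18 ')': depth becomes 3
  Position 19 '(': depth becomes 4
  Position 20 ')': depth becomes 3
  Position 21 ')': depth becomes 2
  Position 22 '(': depth becomes 3
  Position 23 ')': depth becomes 2
  Position 24 '(': depth becomes 3
  Position 25 ')': depth becomes 2
  Position 26 ')': depth becomes 1
  Position 27 ')': depth becomes 0
Maximum depth reached: 4

4


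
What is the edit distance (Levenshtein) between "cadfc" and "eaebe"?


Computing edit distance: "cadfc" -> "eaebe"
DP table:
           e    a    e    b    e
      0    1    2    3    4    5
  c   1    1    2    3    4    5
  a   2    2    1    2    3    4
  d   3    3    2    2    3    4
  f   4    4    3    3    3    4
  c   5    5    4    4    4    4
Edit distance = dp[5][5] = 4

4


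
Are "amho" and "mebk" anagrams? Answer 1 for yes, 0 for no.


Strings: "amho", "mebk"
Sorted first:  ahmo
Sorted second: bekm
Differ at position 0: 'a' vs 'b' => not anagrams

0


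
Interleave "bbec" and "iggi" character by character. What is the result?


Interleaving "bbec" and "iggi":
  Position 0: 'b' from first, 'i' from second => "bi"
  Position 1: 'b' from first, 'g' from second => "bg"
  Position 2: 'e' from first, 'g' from second => "eg"
  Position 3: 'c' from first, 'i' from second => "ci"
Result: bibgegci

bibgegci


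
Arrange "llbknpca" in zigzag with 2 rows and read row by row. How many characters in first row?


Zigzag "llbknpca" into 2 rows:
Placing characters:
  'l' => row 0
  'l' => row 1
  'b' => row 0
  'k' => row 1
  'n' => row 0
  'p' => row 1
  'c' => row 0
  'a' => row 1
Rows:
  Row 0: "lbnc"
  Row 1: "lkpa"
First row length: 4

4


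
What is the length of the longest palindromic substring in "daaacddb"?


Input: "daaacddb"
Checking substrings for palindromes:
  [1:4] "aaa" (len 3) => palindrome
  [1:3] "aa" (len 2) => palindrome
  [2:4] "aa" (len 2) => palindrome
  [5:7] "dd" (len 2) => palindrome
Longest palindromic substring: "aaa" with length 3

3


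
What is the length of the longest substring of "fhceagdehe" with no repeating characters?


Input: "fhceagdehe"
Sliding window (track last position of each char):
  Position 0 ('f'): window [0,0] length 1 -- new best
  Position 1 ('h'): window [0,1] length 2 -- new best
  Position 2 ('c'): window [0,2] length 3 -- new best
  Position 3 ('e'): window [0,3] length 4 -- new best
  Position 4 ('a'): window [0,4] length 5 -- new best
  Position 5 ('g'): window [0,5] length 6 -- new best
  Position 6 ('d'): window [0,6] length 7 -- new best
  Position 7 ('e'): repeat (last at 3), move window start to 4
  Position 7 ('e'): window [4,7] length 4
  Position 8 ('h'): window [4,8] length 5
  Position 9 ('e'): repeat (last at 7), move window start to 8
  Position 9 ('e'): window [8,9] length 2
Longest substring with no repeats: "fhceagd" with length 7

7


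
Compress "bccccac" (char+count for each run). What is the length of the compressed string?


Input: bccccac
Runs:
  'b' x 1 => "b1"
  'c' x 4 => "c4"
  'a' x 1 => "a1"
  'c' x 1 => "c1"
Compressed: "b1c4a1c1"
Compressed length: 8

8


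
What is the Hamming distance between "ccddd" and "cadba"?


Comparing "ccddd" and "cadba" position by position:
  Position 0: 'c' vs 'c' => same
  Position 1: 'c' vs 'a' => differ
  Position 2: 'd' vs 'd' => same
  Position 3: 'd' vs 'b' => differ
  Position 4: 'd' vs 'a' => differ
Total differences (Hamming distance): 3

3


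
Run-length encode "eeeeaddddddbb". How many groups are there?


Input: eeeeaddddddbb
Scanning for consecutive runs:
  Group 1: 'e' x 4 (positions 0-3)
  Group 2: 'a' x 1 (positions 4-4)
  Group 3: 'd' x 6 (positions 5-10)
  Group 4: 'b' x 2 (positions 11-12)
Total groups: 4

4


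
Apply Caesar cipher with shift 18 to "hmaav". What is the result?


Caesar cipher: shift "hmaav" by 18
  'h' (pos 7) + 18 = pos 25 = 'z'
  'm' (pos 12) + 18 = pos 4 = 'e'
  'a' (pos 0) + 18 = pos 18 = 's'
  'a' (pos 0) + 18 = pos 18 = 's'
  'v' (pos 21) + 18 = pos 13 = 'n'
Result: zessn

zessn


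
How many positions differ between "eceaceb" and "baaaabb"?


Comparing "eceaceb" and "baaaabb" position by position:
  Position 0: 'e' vs 'b' => DIFFER
  Position 1: 'c' vs 'a' => DIFFER
  Position 2: 'e' vs 'a' => DIFFER
  Position 3: 'a' vs 'a' => same
  Position 4: 'c' vs 'a' => DIFFER
  Position 5: 'e' vs 'b' => DIFFER
  Position 6: 'b' vs 'b' => same
Positions that differ: 5

5


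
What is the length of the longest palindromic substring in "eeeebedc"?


Input: "eeeebedc"
Checking substrings for palindromes:
  [0:4] "eeee" (len 4) => palindrome
  [0:3] "eee" (len 3) => palindrome
  [1:4] "eee" (len 3) => palindrome
  [3:6] "ebe" (len 3) => palindrome
  [0:2] "ee" (len 2) => palindrome
  [1:3] "ee" (len 2) => palindrome
Longest palindromic substring: "eeee" with length 4

4


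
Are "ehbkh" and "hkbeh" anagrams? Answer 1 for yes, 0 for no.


Strings: "ehbkh", "hkbeh"
Sorted first:  behhk
Sorted second: behhk
Sorted forms match => anagrams

1


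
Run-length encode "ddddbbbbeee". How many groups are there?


Input: ddddbbbbeee
Scanning for consecutive runs:
  Group 1: 'd' x 4 (positions 0-3)
  Group 2: 'b' x 4 (positions 4-7)
  Group 3: 'e' x 3 (positions 8-10)
Total groups: 3

3


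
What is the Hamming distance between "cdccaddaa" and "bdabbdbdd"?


Comparing "cdccaddaa" and "bdabbdbdd" position by position:
  Position 0: 'c' vs 'b' => differ
  Position 1: 'd' vs 'd' => same
  Position 2: 'c' vs 'a' => differ
  Position 3: 'c' vs 'b' => differ
  Position 4: 'a' vs 'b' => differ
  Position 5: 'd' vs 'd' => same
  Position 6: 'd' vs 'b' => differ
  Position 7: 'a' vs 'd' => differ
  Position 8: 'a' vs 'd' => differ
Total differences (Hamming distance): 7

7


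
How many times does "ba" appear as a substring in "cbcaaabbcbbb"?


Searching for "ba" in "cbcaaabbcbbb"
Scanning each position:
  Position 0: "cb" => no
  Position 1: "bc" => no
  Position 2: "ca" => no
  Position 3: "aa" => no
  Position 4: "aa" => no
  Position 5: "ab" => no
  Position 6: "bb" => no
  Position 7: "bc" => no
  Position 8: "cb" => no
  Position 9: "bb" => no
  Position 10: "bb" => no
Total occurrences: 0

0


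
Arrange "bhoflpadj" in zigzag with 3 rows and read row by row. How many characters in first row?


Zigzag "bhoflpadj" into 3 rows:
Placing characters:
  'b' => row 0
  'h' => row 1
  'o' => row 2
  'f' => row 1
  'l' => row 0
  'p' => row 1
  'a' => row 2
  'd' => row 1
  'j' => row 0
Rows:
  Row 0: "blj"
  Row 1: "hfpd"
  Row 2: "oa"
First row length: 3

3


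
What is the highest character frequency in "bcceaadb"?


Input: bcceaadb
Character counts:
  'a': 2
  'b': 2
  'c': 2
  'd': 1
  'e': 1
Maximum frequency: 2

2


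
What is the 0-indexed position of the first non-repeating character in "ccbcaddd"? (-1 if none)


Input: ccbcaddd
Character frequencies:
  'a': 1
  'b': 1
  'c': 3
  'd': 3
Scanning left to right for freq == 1:
  Position 0 ('c'): freq=3, skip
  Position 1 ('c'): freq=3, skip
  Position 2 ('b'): unique! => answer = 2

2


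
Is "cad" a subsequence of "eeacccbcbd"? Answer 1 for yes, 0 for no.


Check if "cad" is a subsequence of "eeacccbcbd"
Greedy scan:
  Position 0 ('e'): no match needed
  Position 1 ('e'): no match needed
  Position 2 ('a'): no match needed
  Position 3 ('c'): matches sub[0] = 'c'
  Position 4 ('c'): no match needed
  Position 5 ('c'): no match needed
  Position 6 ('b'): no match needed
  Position 7 ('c'): no match needed
  Position 8 ('b'): no match needed
  Position 9 ('d'): no match needed
Only matched 1/3 characters => not a subsequence

0


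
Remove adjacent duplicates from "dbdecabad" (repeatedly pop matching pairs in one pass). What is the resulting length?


Input: dbdecabad
Stack-based adjacent duplicate removal:
  Read 'd': push. Stack: d
  Read 'b': push. Stack: db
  Read 'd': push. Stack: dbd
  Read 'e': push. Stack: dbde
  Read 'c': push. Stack: dbdec
  Read 'a': push. Stack: dbdeca
  Read 'b': push. Stack: dbdecab
  Read 'a': push. Stack: dbdecaba
  Read 'd': push. Stack: dbdecabad
Final stack: "dbdecabad" (length 9)

9


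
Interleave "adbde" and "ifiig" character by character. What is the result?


Interleaving "adbde" and "ifiig":
  Position 0: 'a' from first, 'i' from second => "ai"
  Position 1: 'd' from first, 'f' from second => "df"
  Position 2: 'b' from first, 'i' from second => "bi"
  Position 3: 'd' from first, 'i' from second => "di"
  Position 4: 'e' from first, 'g' from second => "eg"
Result: aidfbidieg

aidfbidieg
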